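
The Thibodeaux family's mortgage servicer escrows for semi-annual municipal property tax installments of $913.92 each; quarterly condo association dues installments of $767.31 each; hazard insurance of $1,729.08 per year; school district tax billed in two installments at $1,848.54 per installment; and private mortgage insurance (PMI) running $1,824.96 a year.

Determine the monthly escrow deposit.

$1,012.35

Municipal property tax — $913.92 × 2 = $1,827.84 per year
Condo association dues — $767.31 × 4 = $3,069.24 per year
Hazard insurance — $1,729.08 per year
School district tax — $1,848.54 × 2 = $3,697.08 per year
Private mortgage insurance (PMI) — $1,824.96 per year
Annual escrow total = $12,148.20
Base monthly escrow = $12,148.20 / 12 = $1,012.35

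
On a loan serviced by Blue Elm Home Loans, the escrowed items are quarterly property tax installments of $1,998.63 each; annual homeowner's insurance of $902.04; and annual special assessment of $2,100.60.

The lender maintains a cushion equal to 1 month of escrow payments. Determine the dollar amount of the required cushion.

Property tax — $1,998.63 × 4 = $7,994.52/yr
Homeowner's insurance — $902.04/yr
Special assessment — $2,100.60/yr
Total annual escrow = $7,994.52 + $902.04 + $2,100.60 = $10,997.16
Monthly = $10,997.16 / 12 = $916.43
Cushion = 1 × $916.43 = $916.43

$916.43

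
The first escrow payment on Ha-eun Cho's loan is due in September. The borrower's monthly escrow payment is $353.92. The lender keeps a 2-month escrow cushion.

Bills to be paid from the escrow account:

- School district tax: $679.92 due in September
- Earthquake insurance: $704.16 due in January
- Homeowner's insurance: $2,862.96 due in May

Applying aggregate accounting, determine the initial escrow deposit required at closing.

Cushion = 2 × $353.92 = $707.84
Trial balance (start $0, +$353.92 each month, − disbursements):
  Sep: +$353.92 − $679.92 → -$326.00
  Oct: +$353.92 → $27.92
  Nov: +$353.92 → $381.84
  Dec: +$353.92 → $735.76
  Jan: +$353.92 − $704.16 → $385.52
  Feb: +$353.92 → $739.44
  Mar: +$353.92 → $1,093.36
  Apr: +$353.92 → $1,447.28
  May: +$353.92 − $2,862.96 → -$1,061.76
  Jun: +$353.92 → -$707.84
  Jul: +$353.92 → -$353.92
  Aug: +$353.92 → $0.00
Lowest trial balance = -$1,061.76 (May)
Initial deposit = cushion − low point = $707.84 − (-$1,061.76) = $1,769.60

$1,769.60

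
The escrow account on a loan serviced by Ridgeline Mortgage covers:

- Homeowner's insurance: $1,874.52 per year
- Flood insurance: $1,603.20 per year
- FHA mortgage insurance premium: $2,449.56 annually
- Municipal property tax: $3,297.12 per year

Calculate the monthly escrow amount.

Homeowner's insurance: $1,874.52
Flood insurance: $1,603.20
FHA mortgage insurance premium: $2,449.56
Municipal property tax: $3,297.12
Combined annual = $9,224.40
Monthly = $9,224.40 / 12 = $768.70

$768.70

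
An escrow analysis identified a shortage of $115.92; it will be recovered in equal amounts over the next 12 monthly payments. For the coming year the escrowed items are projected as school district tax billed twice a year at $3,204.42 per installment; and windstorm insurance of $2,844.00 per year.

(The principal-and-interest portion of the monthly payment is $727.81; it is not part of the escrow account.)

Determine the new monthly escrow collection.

$780.73

School district tax = $3,204.42 × 2 = $6,408.84 annually
Windstorm insurance = $2,844.00 annually
Total annual escrow = $9,252.84
Base monthly escrow = $9,252.84 / 12 = $771.07
Shortage spread = $115.92 / 12 = $9.66/mo
Adjusted monthly = $771.07 + $9.66 = $780.73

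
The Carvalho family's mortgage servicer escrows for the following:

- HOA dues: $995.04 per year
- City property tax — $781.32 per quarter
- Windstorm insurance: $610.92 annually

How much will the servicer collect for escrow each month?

$394.27

HOA dues: $995.04 annually
City property tax: $781.32 × 4 = $3,125.28 annually
Windstorm insurance: $610.92 annually
Yearly total = $995.04 + $3,125.28 + $610.92 = $4,731.24
Monthly escrow = $4,731.24 / 12 = $394.27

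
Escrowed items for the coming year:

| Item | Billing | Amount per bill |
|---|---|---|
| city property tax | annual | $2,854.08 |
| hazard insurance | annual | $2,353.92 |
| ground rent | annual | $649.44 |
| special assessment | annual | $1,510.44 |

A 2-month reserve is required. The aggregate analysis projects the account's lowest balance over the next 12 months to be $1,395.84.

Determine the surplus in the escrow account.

City property tax = $2,854.08
Hazard insurance = $2,353.92
Ground rent = $649.44
Special assessment = $1,510.44
Annual escrow total = $7,367.88
Monthly escrow = $7,367.88 / 12 = $613.99
Required cushion = 2 × $613.99 = $1,227.98
Surplus = $1,395.84 − $1,227.98 = $167.86

$167.86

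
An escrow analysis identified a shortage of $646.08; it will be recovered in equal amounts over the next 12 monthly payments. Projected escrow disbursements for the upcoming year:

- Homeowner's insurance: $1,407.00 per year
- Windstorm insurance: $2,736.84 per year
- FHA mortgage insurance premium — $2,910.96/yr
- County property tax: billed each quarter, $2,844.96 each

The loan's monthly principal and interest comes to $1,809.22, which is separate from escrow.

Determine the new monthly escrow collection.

$1,590.06

Homeowner's insurance — $1,407.00 per year
Windstorm insurance — $2,736.84 per year
FHA mortgage insurance premium — $2,910.96 per year
County property tax — $2,844.96 × 4 = $11,379.84 per year
Total per year = $1,407.00 + $2,736.84 + $2,910.96 + $11,379.84 = $18,434.64
Monthly = $18,434.64 / 12 = $1,536.22
Monthly shortage recovery: $646.08 / 12 = $53.84
Adjusted monthly = $1,536.22 + $53.84 = $1,590.06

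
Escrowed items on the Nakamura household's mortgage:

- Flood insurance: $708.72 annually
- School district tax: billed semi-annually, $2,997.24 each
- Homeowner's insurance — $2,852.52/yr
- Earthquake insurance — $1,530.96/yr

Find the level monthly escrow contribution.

$923.89

Flood insurance = $708.72/yr
School district tax = $2,997.24 × 2 = $5,994.48/yr
Homeowner's insurance = $2,852.52/yr
Earthquake insurance = $1,530.96/yr
Yearly total = $11,086.68
Base monthly escrow = $11,086.68 ÷ 12 = $923.89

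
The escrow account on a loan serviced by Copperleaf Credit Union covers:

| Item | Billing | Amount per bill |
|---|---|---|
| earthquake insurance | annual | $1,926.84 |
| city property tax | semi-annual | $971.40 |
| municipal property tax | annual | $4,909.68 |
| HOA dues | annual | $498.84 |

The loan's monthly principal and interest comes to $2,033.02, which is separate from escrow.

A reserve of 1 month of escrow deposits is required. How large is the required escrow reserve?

$773.18

Earthquake insurance = $1,926.84 annually
City property tax = $971.40 × 2 = $1,942.80 annually
Municipal property tax = $4,909.68 annually
HOA dues = $498.84 annually
Combined annual = $9,278.16
Monthly escrow = $9,278.16 / 12 = $773.18
Cushion = 1 × $773.18 = $773.18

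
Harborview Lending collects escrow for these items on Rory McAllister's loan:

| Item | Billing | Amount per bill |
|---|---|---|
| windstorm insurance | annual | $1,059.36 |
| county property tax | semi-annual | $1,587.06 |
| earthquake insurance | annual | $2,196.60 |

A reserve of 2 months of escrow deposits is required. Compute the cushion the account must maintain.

Windstorm insurance = $1,059.36
County property tax = $1,587.06 × 2 = $3,174.12
Earthquake insurance = $2,196.60
Total per year = $1,059.36 + $3,174.12 + $2,196.60 = $6,430.08
Monthly escrow = $6,430.08 / 12 = $535.84
Reserve = 2 × $535.84 = $1,071.68

$1,071.68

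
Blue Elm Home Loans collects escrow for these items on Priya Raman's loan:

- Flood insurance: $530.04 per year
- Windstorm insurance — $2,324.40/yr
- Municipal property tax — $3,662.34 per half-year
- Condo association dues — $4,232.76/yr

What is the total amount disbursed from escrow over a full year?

$14,411.88

Flood insurance — $530.04
Windstorm insurance — $2,324.40
Municipal property tax — $3,662.34 × 2 = $7,324.68
Condo association dues — $4,232.76
Yearly total = $530.04 + $2,324.40 + $7,324.68 + $4,232.76 = $14,411.88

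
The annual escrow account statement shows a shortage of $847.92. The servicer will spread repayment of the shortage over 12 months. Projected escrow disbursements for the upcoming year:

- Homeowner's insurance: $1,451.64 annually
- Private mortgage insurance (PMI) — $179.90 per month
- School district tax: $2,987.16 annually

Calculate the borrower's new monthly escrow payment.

Homeowner's insurance = $1,451.64
Private mortgage insurance (PMI) = $179.90 × 12 = $2,158.80
School district tax = $2,987.16
Yearly total = $1,451.64 + $2,158.80 + $2,987.16 = $6,597.60
Monthly escrow = $6,597.60 / 12 = $549.80
Monthly shortage recovery: $847.92 / 12 = $70.66
Adjusted monthly = $549.80 + $70.66 = $620.46

$620.46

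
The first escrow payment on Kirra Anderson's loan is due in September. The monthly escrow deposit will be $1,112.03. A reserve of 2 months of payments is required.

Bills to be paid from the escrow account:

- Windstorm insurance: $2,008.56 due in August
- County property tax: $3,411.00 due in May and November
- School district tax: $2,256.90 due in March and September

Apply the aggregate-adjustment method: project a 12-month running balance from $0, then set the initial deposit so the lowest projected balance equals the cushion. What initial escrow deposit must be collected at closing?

Cushion = 2 × $1,112.03 = $2,224.06
Trial balance (start $0, +$1,112.03 each month, − disbursements):
  Sep: +$1,112.03 − $2,256.90 → -$1,144.87
  Oct: +$1,112.03 → -$32.84
  Nov: +$1,112.03 − $3,411.00 → -$2,331.81
  Dec: +$1,112.03 → -$1,219.78
  Jan: +$1,112.03 → -$107.75
  Feb: +$1,112.03 → $1,004.28
  Mar: +$1,112.03 − $2,256.90 → -$140.59
  Apr: +$1,112.03 → $971.44
  May: +$1,112.03 − $3,411.00 → -$1,327.53
  Jun: +$1,112.03 → -$215.50
  Jul: +$1,112.03 → $896.53
  Aug: +$1,112.03 − $2,008.56 → $0.00
Lowest trial balance = -$2,331.81 (Nov)
Initial deposit = cushion − low point = $2,224.06 − (-$2,331.81) = $4,555.87

$4,555.87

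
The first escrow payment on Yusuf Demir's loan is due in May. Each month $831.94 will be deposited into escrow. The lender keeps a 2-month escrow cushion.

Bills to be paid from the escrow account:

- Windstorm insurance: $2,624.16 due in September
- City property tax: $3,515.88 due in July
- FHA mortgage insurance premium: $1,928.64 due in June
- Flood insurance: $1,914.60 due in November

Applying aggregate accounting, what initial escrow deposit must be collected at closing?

Cushion = 2 × $831.94 = $1,663.88
Trial balance (start $0, +$831.94 each month, − disbursements):
  May: +$831.94 → $831.94
  Jun: +$831.94 − $1,928.64 → -$264.76
  Jul: +$831.94 − $3,515.88 → -$2,948.70
  Aug: +$831.94 → -$2,116.76
  Sep: +$831.94 − $2,624.16 → -$3,908.98
  Oct: +$831.94 → -$3,077.04
  Nov: +$831.94 − $1,914.60 → -$4,159.70
  Dec: +$831.94 → -$3,327.76
  Jan: +$831.94 → -$2,495.82
  Feb: +$831.94 → -$1,663.88
  Mar: +$831.94 → -$831.94
  Apr: +$831.94 → $0.00
Lowest trial balance = -$4,159.70 (Nov)
Initial deposit = cushion − low point = $1,663.88 − (-$4,159.70) = $5,823.58

$5,823.58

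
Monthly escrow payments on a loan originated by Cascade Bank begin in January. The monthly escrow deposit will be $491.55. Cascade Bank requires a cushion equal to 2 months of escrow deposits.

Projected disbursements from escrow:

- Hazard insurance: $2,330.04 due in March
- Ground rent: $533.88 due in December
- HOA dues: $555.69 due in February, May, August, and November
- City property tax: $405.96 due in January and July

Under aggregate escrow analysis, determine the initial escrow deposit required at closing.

Cushion = 2 × $491.55 = $983.10
Trial balance (start $0, +$491.55 each month, − disbursements):
  Jan: +$491.55 − $405.96 → $85.59
  Feb: +$491.55 − $555.69 → $21.45
  Mar: +$491.55 − $2,330.04 → -$1,817.04
  Apr: +$491.55 → -$1,325.49
  May: +$491.55 − $555.69 → -$1,389.63
  Jun: +$491.55 → -$898.08
  Jul: +$491.55 − $405.96 → -$812.49
  Aug: +$491.55 − $555.69 → -$876.63
  Sep: +$491.55 → -$385.08
  Oct: +$491.55 → $106.47
  Nov: +$491.55 − $555.69 → $42.33
  Dec: +$491.55 − $533.88 → $0.00
Lowest trial balance = -$1,817.04 (Mar)
Initial deposit = cushion − low point = $983.10 − (-$1,817.04) = $2,800.14

$2,800.14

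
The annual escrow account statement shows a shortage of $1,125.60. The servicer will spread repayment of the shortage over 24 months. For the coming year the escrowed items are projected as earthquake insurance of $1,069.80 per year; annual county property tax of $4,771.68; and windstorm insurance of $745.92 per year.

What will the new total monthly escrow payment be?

Earthquake insurance — $1,069.80
County property tax — $4,771.68
Windstorm insurance — $745.92
Yearly total = $6,587.40
Monthly = $6,587.40 / 12 = $548.95
Shortage spread = $1,125.60 ÷ 24 = $46.90/mo
Adjusted monthly = $548.95 + $46.90 = $595.85

$595.85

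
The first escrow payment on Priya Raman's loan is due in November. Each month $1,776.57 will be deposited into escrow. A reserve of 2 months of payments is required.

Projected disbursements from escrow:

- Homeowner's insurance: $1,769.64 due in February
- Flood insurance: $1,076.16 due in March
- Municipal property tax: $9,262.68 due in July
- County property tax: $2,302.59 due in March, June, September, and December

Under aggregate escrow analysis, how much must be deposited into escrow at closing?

Cushion = 2 × $1,776.57 = $3,553.14
Trial balance (start $0, +$1,776.57 each month, − disbursements):
  Nov: +$1,776.57 → $1,776.57
  Dec: +$1,776.57 − $2,302.59 → $1,250.55
  Jan: +$1,776.57 → $3,027.12
  Feb: +$1,776.57 − $1,769.64 → $3,034.05
  Mar: +$1,776.57 − $3,378.75 → $1,431.87
  Apr: +$1,776.57 → $3,208.44
  May: +$1,776.57 → $4,985.01
  Jun: +$1,776.57 − $2,302.59 → $4,458.99
  Jul: +$1,776.57 − $9,262.68 → -$3,027.12
  Aug: +$1,776.57 → -$1,250.55
  Sep: +$1,776.57 − $2,302.59 → -$1,776.57
  Oct: +$1,776.57 → $0.00
Lowest trial balance = -$3,027.12 (Jul)
Initial deposit = cushion − low point = $3,553.14 − (-$3,027.12) = $6,580.26

$6,580.26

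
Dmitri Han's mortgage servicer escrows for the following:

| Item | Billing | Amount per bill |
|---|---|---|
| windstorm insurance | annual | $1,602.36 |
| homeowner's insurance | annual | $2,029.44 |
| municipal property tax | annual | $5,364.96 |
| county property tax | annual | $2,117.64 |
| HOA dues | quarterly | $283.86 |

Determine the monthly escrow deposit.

$1,020.82

Windstorm insurance: $1,602.36
Homeowner's insurance: $2,029.44
Municipal property tax: $5,364.96
County property tax: $2,117.64
HOA dues: $283.86 × 4 = $1,135.44
Annual escrow total = $1,602.36 + $2,029.44 + $5,364.96 + $2,117.64 + $1,135.44 = $12,249.84
Monthly escrow = $12,249.84 ÷ 12 = $1,020.82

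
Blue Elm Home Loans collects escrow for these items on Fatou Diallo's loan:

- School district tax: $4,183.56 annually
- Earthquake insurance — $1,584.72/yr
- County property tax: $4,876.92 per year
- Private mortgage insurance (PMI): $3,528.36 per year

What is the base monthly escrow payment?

$1,181.13

School district tax = $4,183.56 per year
Earthquake insurance = $1,584.72 per year
County property tax = $4,876.92 per year
Private mortgage insurance (PMI) = $3,528.36 per year
Annual escrow total = $4,183.56 + $1,584.72 + $4,876.92 + $3,528.36 = $14,173.56
Base monthly escrow = $14,173.56 / 12 = $1,181.13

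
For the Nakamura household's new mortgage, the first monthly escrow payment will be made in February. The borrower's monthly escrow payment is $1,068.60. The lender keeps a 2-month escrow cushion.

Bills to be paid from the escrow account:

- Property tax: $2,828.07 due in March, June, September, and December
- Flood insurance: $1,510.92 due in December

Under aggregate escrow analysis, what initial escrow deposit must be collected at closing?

Cushion = 2 × $1,068.60 = $2,137.20
Trial balance (start $0, +$1,068.60 each month, − disbursements):
  Feb: +$1,068.60 → $1,068.60
  Mar: +$1,068.60 − $2,828.07 → -$690.87
  Apr: +$1,068.60 → $377.73
  May: +$1,068.60 → $1,446.33
  Jun: +$1,068.60 − $2,828.07 → -$313.14
  Jul: +$1,068.60 → $755.46
  Aug: +$1,068.60 → $1,824.06
  Sep: +$1,068.60 − $2,828.07 → $64.59
  Oct: +$1,068.60 → $1,133.19
  Nov: +$1,068.60 → $2,201.79
  Dec: +$1,068.60 − $4,338.99 → -$1,068.60
  Jan: +$1,068.60 → $0.00
Lowest trial balance = -$1,068.60 (Dec)
Initial deposit = cushion − low point = $2,137.20 − (-$1,068.60) = $3,205.80

$3,205.80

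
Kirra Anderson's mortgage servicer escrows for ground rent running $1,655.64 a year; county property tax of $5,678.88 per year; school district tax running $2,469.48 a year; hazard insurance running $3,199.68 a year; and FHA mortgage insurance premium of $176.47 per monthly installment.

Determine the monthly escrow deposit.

$1,260.11

Ground rent — $1,655.64
County property tax — $5,678.88
School district tax — $2,469.48
Hazard insurance — $3,199.68
FHA mortgage insurance premium — $176.47 × 12 = $2,117.64
Total per year = $1,655.64 + $5,678.88 + $2,469.48 + $3,199.68 + $2,117.64 = $15,121.32
Monthly = $15,121.32 ÷ 12 = $1,260.11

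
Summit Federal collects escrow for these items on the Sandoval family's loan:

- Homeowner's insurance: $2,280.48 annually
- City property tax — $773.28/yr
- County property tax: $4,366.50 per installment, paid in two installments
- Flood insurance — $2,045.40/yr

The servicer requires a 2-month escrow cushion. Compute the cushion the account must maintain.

Homeowner's insurance: $2,280.48 per year
City property tax: $773.28 per year
County property tax: $4,366.50 × 2 = $8,733.00 per year
Flood insurance: $2,045.40 per year
Combined annual = $13,832.16
Per month = $13,832.16 / 12 = $1,152.68
Cushion = 2 × $1,152.68 = $2,305.36

$2,305.36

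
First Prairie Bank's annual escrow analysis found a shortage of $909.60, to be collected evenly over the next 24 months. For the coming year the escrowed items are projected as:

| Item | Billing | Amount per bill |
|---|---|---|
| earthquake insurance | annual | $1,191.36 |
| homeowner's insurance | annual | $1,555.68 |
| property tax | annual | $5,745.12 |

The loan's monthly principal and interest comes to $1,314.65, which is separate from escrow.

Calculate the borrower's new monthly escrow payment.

Earthquake insurance — $1,191.36 annually
Homeowner's insurance — $1,555.68 annually
Property tax — $5,745.12 annually
Total annual escrow = $8,492.16
Base monthly escrow = $8,492.16 ÷ 12 = $707.68
Monthly shortage recovery: $909.60 ÷ 24 = $37.90
Adjusted monthly = $707.68 + $37.90 = $745.58

$745.58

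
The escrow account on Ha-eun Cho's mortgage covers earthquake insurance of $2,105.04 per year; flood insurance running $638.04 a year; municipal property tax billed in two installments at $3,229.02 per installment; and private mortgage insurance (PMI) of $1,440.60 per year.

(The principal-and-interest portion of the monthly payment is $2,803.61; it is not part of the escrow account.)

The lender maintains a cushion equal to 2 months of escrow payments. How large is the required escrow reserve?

Earthquake insurance = $2,105.04 annually
Flood insurance = $638.04 annually
Municipal property tax = $3,229.02 × 2 = $6,458.04 annually
Private mortgage insurance (PMI) = $1,440.60 annually
Total per year = $10,641.72
Monthly = $10,641.72 / 12 = $886.81
Cushion = 2 × $886.81 = $1,773.62

$1,773.62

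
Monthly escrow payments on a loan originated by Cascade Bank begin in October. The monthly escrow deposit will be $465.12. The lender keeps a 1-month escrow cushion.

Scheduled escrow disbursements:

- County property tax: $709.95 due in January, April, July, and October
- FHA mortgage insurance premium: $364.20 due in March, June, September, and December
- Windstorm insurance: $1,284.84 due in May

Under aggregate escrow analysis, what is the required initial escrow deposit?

$1,031.16

Cushion = 1 × $465.12 = $465.12
Trial balance (start $0, +$465.12 each month, − disbursements):
  Oct: +$465.12 − $709.95 → -$244.83
  Nov: +$465.12 → $220.29
  Dec: +$465.12 − $364.20 → $321.21
  Jan: +$465.12 − $709.95 → $76.38
  Feb: +$465.12 → $541.50
  Mar: +$465.12 − $364.20 → $642.42
  Apr: +$465.12 − $709.95 → $397.59
  May: +$465.12 − $1,284.84 → -$422.13
  Jun: +$465.12 − $364.20 → -$321.21
  Jul: +$465.12 − $709.95 → -$566.04
  Aug: +$465.12 → -$100.92
  Sep: +$465.12 − $364.20 → $0.00
Lowest trial balance = -$566.04 (Jul)
Initial deposit = cushion − low point = $465.12 − (-$566.04) = $1,031.16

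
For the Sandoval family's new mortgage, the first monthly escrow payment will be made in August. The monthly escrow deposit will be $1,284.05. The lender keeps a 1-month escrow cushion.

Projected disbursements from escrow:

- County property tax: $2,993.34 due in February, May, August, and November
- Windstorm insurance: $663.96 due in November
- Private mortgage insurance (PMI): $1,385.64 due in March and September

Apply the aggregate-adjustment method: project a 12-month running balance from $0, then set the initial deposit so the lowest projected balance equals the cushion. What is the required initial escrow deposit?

Cushion = 1 × $1,284.05 = $1,284.05
Trial balance (start $0, +$1,284.05 each month, − disbursements):
  Aug: +$1,284.05 − $2,993.34 → -$1,709.29
  Sep: +$1,284.05 − $1,385.64 → -$1,810.88
  Oct: +$1,284.05 → -$526.83
  Nov: +$1,284.05 − $3,657.30 → -$2,900.08
  Dec: +$1,284.05 → -$1,616.03
  Jan: +$1,284.05 → -$331.98
  Feb: +$1,284.05 − $2,993.34 → -$2,041.27
  Mar: +$1,284.05 − $1,385.64 → -$2,142.86
  Apr: +$1,284.05 → -$858.81
  May: +$1,284.05 − $2,993.34 → -$2,568.10
  Jun: +$1,284.05 → -$1,284.05
  Jul: +$1,284.05 → $0.00
Lowest trial balance = -$2,900.08 (Nov)
Initial deposit = cushion − low point = $1,284.05 − (-$2,900.08) = $4,184.13

$4,184.13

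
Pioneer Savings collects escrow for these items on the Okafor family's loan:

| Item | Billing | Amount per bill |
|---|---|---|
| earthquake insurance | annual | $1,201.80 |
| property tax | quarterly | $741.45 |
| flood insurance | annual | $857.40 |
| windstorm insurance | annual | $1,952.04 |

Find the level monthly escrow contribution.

Earthquake insurance: $1,201.80
Property tax: $741.45 × 4 = $2,965.80
Flood insurance: $857.40
Windstorm insurance: $1,952.04
Yearly total = $1,201.80 + $2,965.80 + $857.40 + $1,952.04 = $6,977.04
Monthly = $6,977.04 ÷ 12 = $581.42

$581.42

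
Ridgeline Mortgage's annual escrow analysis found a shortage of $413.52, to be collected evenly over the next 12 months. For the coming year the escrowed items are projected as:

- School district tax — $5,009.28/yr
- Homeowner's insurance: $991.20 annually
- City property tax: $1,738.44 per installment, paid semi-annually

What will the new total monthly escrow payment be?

$824.24

School district tax — $5,009.28
Homeowner's insurance — $991.20
City property tax — $1,738.44 × 2 = $3,476.88
Total per year = $9,477.36
Per month = $9,477.36 ÷ 12 = $789.78
Monthly shortage recovery: $413.52 / 12 = $34.46
New monthly escrow = $789.78 + $34.46 = $824.24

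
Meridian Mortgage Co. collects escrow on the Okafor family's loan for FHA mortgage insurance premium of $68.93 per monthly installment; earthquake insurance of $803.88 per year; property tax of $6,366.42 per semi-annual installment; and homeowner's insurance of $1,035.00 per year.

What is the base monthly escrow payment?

FHA mortgage insurance premium = $68.93 × 12 = $827.16/yr
Earthquake insurance = $803.88/yr
Property tax = $6,366.42 × 2 = $12,732.84/yr
Homeowner's insurance = $1,035.00/yr
Total annual escrow = $827.16 + $803.88 + $12,732.84 + $1,035.00 = $15,398.88
Base monthly escrow = $15,398.88 ÷ 12 = $1,283.24

$1,283.24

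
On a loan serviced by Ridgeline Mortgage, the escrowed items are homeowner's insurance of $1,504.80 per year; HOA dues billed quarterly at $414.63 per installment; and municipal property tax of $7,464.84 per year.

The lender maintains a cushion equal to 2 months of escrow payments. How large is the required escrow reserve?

$1,771.36

Homeowner's insurance — $1,504.80 annually
HOA dues — $414.63 × 4 = $1,658.52 annually
Municipal property tax — $7,464.84 annually
Annual escrow total = $10,628.16
Per month = $10,628.16 / 12 = $885.68
Required cushion = 2 × $885.68 = $1,771.36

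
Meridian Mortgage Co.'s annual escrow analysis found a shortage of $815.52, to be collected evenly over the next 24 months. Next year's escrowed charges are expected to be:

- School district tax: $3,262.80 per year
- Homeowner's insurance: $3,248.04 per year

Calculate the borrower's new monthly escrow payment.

$576.55

School district tax — $3,262.80
Homeowner's insurance — $3,248.04
Combined annual = $3,262.80 + $3,248.04 = $6,510.84
Monthly = $6,510.84 ÷ 12 = $542.57
Shortage per month = $815.52 ÷ 24 = $33.98
Adjusted monthly = $542.57 + $33.98 = $576.55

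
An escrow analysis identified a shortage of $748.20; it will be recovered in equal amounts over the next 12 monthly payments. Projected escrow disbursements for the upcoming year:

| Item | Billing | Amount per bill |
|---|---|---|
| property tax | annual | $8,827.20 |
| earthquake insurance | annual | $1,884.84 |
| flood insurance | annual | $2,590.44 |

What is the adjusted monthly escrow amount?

Property tax: $8,827.20
Earthquake insurance: $1,884.84
Flood insurance: $2,590.44
Yearly total = $8,827.20 + $1,884.84 + $2,590.44 = $13,302.48
Base monthly escrow = $13,302.48 / 12 = $1,108.54
Monthly shortage recovery: $748.20 / 12 = $62.35
Adjusted monthly = $1,108.54 + $62.35 = $1,170.89

$1,170.89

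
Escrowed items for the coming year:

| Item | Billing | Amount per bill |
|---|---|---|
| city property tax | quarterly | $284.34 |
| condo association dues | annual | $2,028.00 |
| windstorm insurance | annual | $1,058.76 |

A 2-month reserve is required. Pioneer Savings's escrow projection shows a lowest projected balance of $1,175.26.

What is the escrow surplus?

$471.24

City property tax: $284.34 × 4 = $1,137.36 per year
Condo association dues: $2,028.00 per year
Windstorm insurance: $1,058.76 per year
Total annual escrow = $4,224.12
Monthly = $4,224.12 / 12 = $352.01
Cushion = 2 × $352.01 = $704.02
Surplus = $1,175.26 − $704.02 = $471.24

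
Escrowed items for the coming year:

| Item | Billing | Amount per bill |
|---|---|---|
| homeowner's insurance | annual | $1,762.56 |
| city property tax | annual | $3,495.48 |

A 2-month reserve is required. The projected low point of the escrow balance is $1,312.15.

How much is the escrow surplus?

Homeowner's insurance — $1,762.56 annually
City property tax — $3,495.48 annually
Annual escrow total = $5,258.04
Monthly = $5,258.04 ÷ 12 = $438.17
Cushion = 2 × $438.17 = $876.34
Surplus = $1,312.15 − $876.34 = $435.81

$435.81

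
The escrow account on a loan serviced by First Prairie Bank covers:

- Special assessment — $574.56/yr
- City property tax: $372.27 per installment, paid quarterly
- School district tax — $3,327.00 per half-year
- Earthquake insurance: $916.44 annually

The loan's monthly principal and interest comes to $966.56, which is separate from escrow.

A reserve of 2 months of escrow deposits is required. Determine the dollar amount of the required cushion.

$1,605.68

Special assessment: $574.56
City property tax: $372.27 × 4 = $1,489.08
School district tax: $3,327.00 × 2 = $6,654.00
Earthquake insurance: $916.44
Total annual escrow = $9,634.08
Per month = $9,634.08 ÷ 12 = $802.84
Reserve = 2 × $802.84 = $1,605.68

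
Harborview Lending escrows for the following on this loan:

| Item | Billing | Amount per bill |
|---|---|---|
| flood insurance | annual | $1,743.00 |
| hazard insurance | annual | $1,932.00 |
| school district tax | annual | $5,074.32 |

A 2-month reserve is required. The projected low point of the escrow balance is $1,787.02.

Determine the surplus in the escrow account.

Flood insurance = $1,743.00 per year
Hazard insurance = $1,932.00 per year
School district tax = $5,074.32 per year
Combined annual = $8,749.32
Monthly escrow = $8,749.32 ÷ 12 = $729.11
Cushion = 2 × $729.11 = $1,458.22
Surplus = $1,787.02 − $1,458.22 = $328.80

$328.80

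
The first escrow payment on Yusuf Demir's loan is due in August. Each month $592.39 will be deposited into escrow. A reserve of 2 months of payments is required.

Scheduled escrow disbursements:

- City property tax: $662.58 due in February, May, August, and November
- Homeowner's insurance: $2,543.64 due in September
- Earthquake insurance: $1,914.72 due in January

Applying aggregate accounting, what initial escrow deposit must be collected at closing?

$3,484.15

Cushion = 2 × $592.39 = $1,184.78
Trial balance (start $0, +$592.39 each month, − disbursements):
  Aug: +$592.39 − $662.58 → -$70.19
  Sep: +$592.39 − $2,543.64 → -$2,021.44
  Oct: +$592.39 → -$1,429.05
  Nov: +$592.39 − $662.58 → -$1,499.24
  Dec: +$592.39 → -$906.85
  Jan: +$592.39 − $1,914.72 → -$2,229.18
  Feb: +$592.39 − $662.58 → -$2,299.37
  Mar: +$592.39 → -$1,706.98
  Apr: +$592.39 → -$1,114.59
  May: +$592.39 − $662.58 → -$1,184.78
  Jun: +$592.39 → -$592.39
  Jul: +$592.39 → $0.00
Lowest trial balance = -$2,299.37 (Feb)
Initial deposit = cushion − low point = $1,184.78 − (-$2,299.37) = $3,484.15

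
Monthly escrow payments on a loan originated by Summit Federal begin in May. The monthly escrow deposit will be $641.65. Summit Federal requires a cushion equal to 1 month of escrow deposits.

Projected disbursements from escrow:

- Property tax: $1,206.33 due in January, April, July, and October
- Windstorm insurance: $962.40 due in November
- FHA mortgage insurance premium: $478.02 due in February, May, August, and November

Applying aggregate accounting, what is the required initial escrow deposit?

Cushion = 1 × $641.65 = $641.65
Trial balance (start $0, +$641.65 each month, − disbursements):
  May: +$641.65 − $478.02 → $163.63
  Jun: +$641.65 → $805.28
  Jul: +$641.65 − $1,206.33 → $240.60
  Aug: +$641.65 − $478.02 → $404.23
  Sep: +$641.65 → $1,045.88
  Oct: +$641.65 − $1,206.33 → $481.20
  Nov: +$641.65 − $1,440.42 → -$317.57
  Dec: +$641.65 → $324.08
  Jan: +$641.65 − $1,206.33 → -$240.60
  Feb: +$641.65 − $478.02 → -$76.97
  Mar: +$641.65 → $564.68
  Apr: +$641.65 − $1,206.33 → $0.00
Lowest trial balance = -$317.57 (Nov)
Initial deposit = cushion − low point = $641.65 − (-$317.57) = $959.22

$959.22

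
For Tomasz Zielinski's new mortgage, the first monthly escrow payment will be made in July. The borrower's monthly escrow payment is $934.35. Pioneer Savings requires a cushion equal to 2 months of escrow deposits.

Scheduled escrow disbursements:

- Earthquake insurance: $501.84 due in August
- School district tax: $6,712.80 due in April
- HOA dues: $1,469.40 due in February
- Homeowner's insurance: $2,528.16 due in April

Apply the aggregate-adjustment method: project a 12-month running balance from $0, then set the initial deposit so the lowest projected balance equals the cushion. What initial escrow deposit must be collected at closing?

Cushion = 2 × $934.35 = $1,868.70
Trial balance (start $0, +$934.35 each month, − disbursements):
  Jul: +$934.35 → $934.35
  Aug: +$934.35 − $501.84 → $1,366.86
  Sep: +$934.35 → $2,301.21
  Oct: +$934.35 → $3,235.56
  Nov: +$934.35 → $4,169.91
  Dec: +$934.35 → $5,104.26
  Jan: +$934.35 → $6,038.61
  Feb: +$934.35 − $1,469.40 → $5,503.56
  Mar: +$934.35 → $6,437.91
  Apr: +$934.35 − $9,240.96 → -$1,868.70
  May: +$934.35 → -$934.35
  Jun: +$934.35 → $0.00
Lowest trial balance = -$1,868.70 (Apr)
Initial deposit = cushion − low point = $1,868.70 − (-$1,868.70) = $3,737.40

$3,737.40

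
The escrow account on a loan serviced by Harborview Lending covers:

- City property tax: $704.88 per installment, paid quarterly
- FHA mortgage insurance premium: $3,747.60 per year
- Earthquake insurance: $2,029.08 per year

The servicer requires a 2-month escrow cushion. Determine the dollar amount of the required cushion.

City property tax — $704.88 × 4 = $2,819.52/yr
FHA mortgage insurance premium — $3,747.60/yr
Earthquake insurance — $2,029.08/yr
Total per year = $8,596.20
Monthly = $8,596.20 / 12 = $716.35
Reserve = 2 × $716.35 = $1,432.70

$1,432.70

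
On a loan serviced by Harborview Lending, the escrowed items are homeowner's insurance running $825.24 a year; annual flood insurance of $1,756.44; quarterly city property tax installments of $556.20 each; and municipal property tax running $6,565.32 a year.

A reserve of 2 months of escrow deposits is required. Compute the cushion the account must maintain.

$1,895.30

Homeowner's insurance — $825.24/yr
Flood insurance — $1,756.44/yr
City property tax — $556.20 × 4 = $2,224.80/yr
Municipal property tax — $6,565.32/yr
Combined annual = $825.24 + $1,756.44 + $2,224.80 + $6,565.32 = $11,371.80
Monthly = $11,371.80 ÷ 12 = $947.65
Cushion = 2 × $947.65 = $1,895.30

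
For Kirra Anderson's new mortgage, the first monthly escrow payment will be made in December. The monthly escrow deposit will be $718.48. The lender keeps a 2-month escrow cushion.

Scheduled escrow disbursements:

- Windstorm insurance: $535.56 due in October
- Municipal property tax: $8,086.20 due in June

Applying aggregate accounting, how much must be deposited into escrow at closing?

Cushion = 2 × $718.48 = $1,436.96
Trial balance (start $0, +$718.48 each month, − disbursements):
  Dec: +$718.48 → $718.48
  Jan: +$718.48 → $1,436.96
  Feb: +$718.48 → $2,155.44
  Mar: +$718.48 → $2,873.92
  Apr: +$718.48 → $3,592.40
  May: +$718.48 → $4,310.88
  Jun: +$718.48 − $8,086.20 → -$3,056.84
  Jul: +$718.48 → -$2,338.36
  Aug: +$718.48 → -$1,619.88
  Sep: +$718.48 → -$901.40
  Oct: +$718.48 − $535.56 → -$718.48
  Nov: +$718.48 → $0.00
Lowest trial balance = -$3,056.84 (Jun)
Initial deposit = cushion − low point = $1,436.96 − (-$3,056.84) = $4,493.80

$4,493.80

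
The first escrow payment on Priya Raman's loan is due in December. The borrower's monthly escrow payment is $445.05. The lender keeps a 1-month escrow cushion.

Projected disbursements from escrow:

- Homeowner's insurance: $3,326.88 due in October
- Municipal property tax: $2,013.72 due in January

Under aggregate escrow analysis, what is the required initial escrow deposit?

Cushion = 1 × $445.05 = $445.05
Trial balance (start $0, +$445.05 each month, − disbursements):
  Dec: +$445.05 → $445.05
  Jan: +$445.05 − $2,013.72 → -$1,123.62
  Feb: +$445.05 → -$678.57
  Mar: +$445.05 → -$233.52
  Apr: +$445.05 → $211.53
  May: +$445.05 → $656.58
  Jun: +$445.05 → $1,101.63
  Jul: +$445.05 → $1,546.68
  Aug: +$445.05 → $1,991.73
  Sep: +$445.05 → $2,436.78
  Oct: +$445.05 − $3,326.88 → -$445.05
  Nov: +$445.05 → $0.00
Lowest trial balance = -$1,123.62 (Jan)
Initial deposit = cushion − low point = $445.05 − (-$1,123.62) = $1,568.67

$1,568.67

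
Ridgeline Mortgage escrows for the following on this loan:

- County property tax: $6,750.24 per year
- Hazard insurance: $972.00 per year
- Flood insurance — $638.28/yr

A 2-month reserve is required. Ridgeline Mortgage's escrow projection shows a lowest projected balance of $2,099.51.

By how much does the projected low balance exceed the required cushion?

$706.09

County property tax = $6,750.24
Hazard insurance = $972.00
Flood insurance = $638.28
Annual escrow total = $8,360.52
Base monthly escrow = $8,360.52 / 12 = $696.71
Cushion = 2 × $696.71 = $1,393.42
Surplus = $2,099.51 − $1,393.42 = $706.09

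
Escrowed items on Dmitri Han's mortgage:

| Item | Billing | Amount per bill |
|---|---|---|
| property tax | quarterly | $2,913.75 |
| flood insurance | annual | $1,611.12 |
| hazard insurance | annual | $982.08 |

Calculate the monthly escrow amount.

$1,187.35

Property tax: $2,913.75 × 4 = $11,655.00/yr
Flood insurance: $1,611.12/yr
Hazard insurance: $982.08/yr
Combined annual = $11,655.00 + $1,611.12 + $982.08 = $14,248.20
Monthly escrow = $14,248.20 ÷ 12 = $1,187.35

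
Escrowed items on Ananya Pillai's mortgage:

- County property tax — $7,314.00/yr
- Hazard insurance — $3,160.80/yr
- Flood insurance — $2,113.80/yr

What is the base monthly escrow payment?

$1,049.05

County property tax = $7,314.00 per year
Hazard insurance = $3,160.80 per year
Flood insurance = $2,113.80 per year
Annual escrow total = $7,314.00 + $3,160.80 + $2,113.80 = $12,588.60
Base monthly escrow = $12,588.60 ÷ 12 = $1,049.05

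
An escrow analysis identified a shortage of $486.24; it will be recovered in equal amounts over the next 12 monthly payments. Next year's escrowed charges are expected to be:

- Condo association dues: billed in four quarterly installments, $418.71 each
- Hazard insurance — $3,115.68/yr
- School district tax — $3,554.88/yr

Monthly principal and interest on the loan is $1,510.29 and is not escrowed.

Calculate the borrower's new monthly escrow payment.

Condo association dues — $418.71 × 4 = $1,674.84 per year
Hazard insurance — $3,115.68 per year
School district tax — $3,554.88 per year
Total annual escrow = $8,345.40
Base monthly escrow = $8,345.40 ÷ 12 = $695.45
Monthly shortage recovery: $486.24 / 12 = $40.52
New monthly escrow = $695.45 + $40.52 = $735.97

$735.97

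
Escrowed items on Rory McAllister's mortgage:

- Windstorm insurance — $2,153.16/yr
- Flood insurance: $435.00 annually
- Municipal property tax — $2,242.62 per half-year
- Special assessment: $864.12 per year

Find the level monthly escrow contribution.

Windstorm insurance — $2,153.16
Flood insurance — $435.00
Municipal property tax — $2,242.62 × 2 = $4,485.24
Special assessment — $864.12
Total annual escrow = $7,937.52
Base monthly escrow = $7,937.52 ÷ 12 = $661.46

$661.46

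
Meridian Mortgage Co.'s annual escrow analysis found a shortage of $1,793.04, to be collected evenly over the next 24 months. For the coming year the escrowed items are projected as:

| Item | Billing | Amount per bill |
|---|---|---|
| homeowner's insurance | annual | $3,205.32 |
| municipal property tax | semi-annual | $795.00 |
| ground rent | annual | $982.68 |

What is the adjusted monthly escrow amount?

$556.21

Homeowner's insurance: $3,205.32 annually
Municipal property tax: $795.00 × 2 = $1,590.00 annually
Ground rent: $982.68 annually
Annual escrow total = $5,778.00
Monthly escrow = $5,778.00 ÷ 12 = $481.50
Monthly shortage recovery: $1,793.04 ÷ 24 = $74.71
New monthly escrow = $481.50 + $74.71 = $556.21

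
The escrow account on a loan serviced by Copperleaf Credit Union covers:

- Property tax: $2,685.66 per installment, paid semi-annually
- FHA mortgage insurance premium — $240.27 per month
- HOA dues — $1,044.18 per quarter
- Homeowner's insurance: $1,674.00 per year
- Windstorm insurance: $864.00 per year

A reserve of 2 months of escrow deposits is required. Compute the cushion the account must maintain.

Property tax = $2,685.66 × 2 = $5,371.32
FHA mortgage insurance premium = $240.27 × 12 = $2,883.24
HOA dues = $1,044.18 × 4 = $4,176.72
Homeowner's insurance = $1,674.00
Windstorm insurance = $864.00
Yearly total = $5,371.32 + $2,883.24 + $4,176.72 + $1,674.00 + $864.00 = $14,969.28
Monthly = $14,969.28 / 12 = $1,247.44
Reserve = 2 × $1,247.44 = $2,494.88

$2,494.88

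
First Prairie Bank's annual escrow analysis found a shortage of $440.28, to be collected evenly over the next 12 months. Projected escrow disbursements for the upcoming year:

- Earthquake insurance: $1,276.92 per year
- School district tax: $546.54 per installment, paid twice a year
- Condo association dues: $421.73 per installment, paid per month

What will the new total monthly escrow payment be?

Earthquake insurance — $1,276.92/yr
School district tax — $546.54 × 2 = $1,093.08/yr
Condo association dues — $421.73 × 12 = $5,060.76/yr
Annual escrow total = $7,430.76
Per month = $7,430.76 ÷ 12 = $619.23
Monthly shortage recovery: $440.28 ÷ 12 = $36.69
Adjusted monthly = $619.23 + $36.69 = $655.92

$655.92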